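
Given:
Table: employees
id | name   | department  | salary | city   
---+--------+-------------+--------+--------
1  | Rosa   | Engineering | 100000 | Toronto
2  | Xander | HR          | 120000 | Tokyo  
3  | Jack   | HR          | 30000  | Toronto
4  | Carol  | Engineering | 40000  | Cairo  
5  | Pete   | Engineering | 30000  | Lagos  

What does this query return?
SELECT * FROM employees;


SELECT * returns all 5 rows with all columns

5 rows:
1, Rosa, Engineering, 100000, Toronto
2, Xander, HR, 120000, Tokyo
3, Jack, HR, 30000, Toronto
4, Carol, Engineering, 40000, Cairo
5, Pete, Engineering, 30000, Lagos


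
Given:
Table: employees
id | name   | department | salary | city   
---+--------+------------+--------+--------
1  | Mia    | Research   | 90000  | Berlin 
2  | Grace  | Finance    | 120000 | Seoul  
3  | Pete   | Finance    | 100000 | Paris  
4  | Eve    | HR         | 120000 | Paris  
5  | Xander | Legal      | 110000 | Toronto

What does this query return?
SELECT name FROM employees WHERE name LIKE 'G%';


LIKE 'G%' matches names starting with 'G'
Matching: 1

1 rows:
Grace


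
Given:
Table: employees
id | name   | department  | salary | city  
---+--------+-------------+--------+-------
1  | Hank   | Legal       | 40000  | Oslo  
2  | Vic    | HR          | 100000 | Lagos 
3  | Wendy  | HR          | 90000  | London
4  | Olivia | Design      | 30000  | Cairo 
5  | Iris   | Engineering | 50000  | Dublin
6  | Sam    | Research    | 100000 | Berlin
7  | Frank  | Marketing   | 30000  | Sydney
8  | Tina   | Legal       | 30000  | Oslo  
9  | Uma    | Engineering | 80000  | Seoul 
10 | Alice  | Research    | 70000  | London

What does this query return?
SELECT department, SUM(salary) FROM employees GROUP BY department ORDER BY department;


Summing salary within each department:
  Design: 30000 = 30000
  Engineering: 50000 + 80000 = 130000
  HR: 100000 + 90000 = 190000
  Legal: 40000 + 30000 = 70000
  Marketing: 30000 = 30000
  Research: 100000 + 70000 = 170000


6 groups:
Design, 30000
Engineering, 130000
HR, 190000
Legal, 70000
Marketing, 30000
Research, 170000


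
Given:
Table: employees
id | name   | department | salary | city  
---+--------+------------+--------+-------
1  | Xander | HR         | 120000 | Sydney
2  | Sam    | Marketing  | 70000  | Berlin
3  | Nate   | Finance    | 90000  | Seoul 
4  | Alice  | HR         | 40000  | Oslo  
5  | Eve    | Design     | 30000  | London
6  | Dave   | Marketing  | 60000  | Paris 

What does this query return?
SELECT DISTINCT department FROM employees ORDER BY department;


All 'department' values (row order): HR, Marketing, Finance, HR, Design, Marketing
Removing duplicates leaves 4 unique value(s).

4 values:
Design
Finance
HR
Marketing


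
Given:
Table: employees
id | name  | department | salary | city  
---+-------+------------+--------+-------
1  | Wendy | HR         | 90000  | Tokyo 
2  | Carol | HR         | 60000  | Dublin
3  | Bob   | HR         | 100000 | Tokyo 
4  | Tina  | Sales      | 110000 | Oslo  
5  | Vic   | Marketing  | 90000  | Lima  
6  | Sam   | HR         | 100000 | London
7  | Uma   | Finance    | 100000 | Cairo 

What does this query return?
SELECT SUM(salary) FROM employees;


SUM(salary) = 90000 + 60000 + 100000 + 110000 + 90000 + 100000 + 100000 = 650000

650000


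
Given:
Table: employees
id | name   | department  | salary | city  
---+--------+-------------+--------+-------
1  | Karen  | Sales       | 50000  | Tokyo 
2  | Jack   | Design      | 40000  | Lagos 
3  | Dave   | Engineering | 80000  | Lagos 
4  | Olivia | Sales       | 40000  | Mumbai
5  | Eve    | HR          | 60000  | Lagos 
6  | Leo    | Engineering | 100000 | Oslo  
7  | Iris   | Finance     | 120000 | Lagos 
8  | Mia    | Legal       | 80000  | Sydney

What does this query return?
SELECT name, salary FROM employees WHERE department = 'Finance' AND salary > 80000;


Filtering: department = 'Finance' AND salary > 80000
Matching: 1 rows

1 rows:
Iris, 120000


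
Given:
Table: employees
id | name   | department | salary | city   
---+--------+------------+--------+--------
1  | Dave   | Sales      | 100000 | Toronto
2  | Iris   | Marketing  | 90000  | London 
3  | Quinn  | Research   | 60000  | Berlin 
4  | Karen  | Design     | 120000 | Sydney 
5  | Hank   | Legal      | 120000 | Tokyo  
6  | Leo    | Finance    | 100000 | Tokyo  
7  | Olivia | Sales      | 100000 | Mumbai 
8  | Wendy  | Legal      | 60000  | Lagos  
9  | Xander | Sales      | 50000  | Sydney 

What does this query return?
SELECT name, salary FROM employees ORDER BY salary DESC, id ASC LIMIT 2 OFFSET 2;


Sort by salary DESC (id ASC tiebreak), then skip 2 and take 2
Rows 3 through 4

2 rows:
Dave, 100000
Leo, 100000


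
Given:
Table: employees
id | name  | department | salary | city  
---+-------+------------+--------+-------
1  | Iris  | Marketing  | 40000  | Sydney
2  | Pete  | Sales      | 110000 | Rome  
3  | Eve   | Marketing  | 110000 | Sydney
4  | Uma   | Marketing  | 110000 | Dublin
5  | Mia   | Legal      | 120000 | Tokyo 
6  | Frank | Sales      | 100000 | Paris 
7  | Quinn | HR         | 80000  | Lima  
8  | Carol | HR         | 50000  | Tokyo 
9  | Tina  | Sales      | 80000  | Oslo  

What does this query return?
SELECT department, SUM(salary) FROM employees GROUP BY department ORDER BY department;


Summing salary within each department:
  HR: 80000 + 50000 = 130000
  Legal: 120000 = 120000
  Marketing: 40000 + 110000 + 110000 = 260000
  Sales: 110000 + 100000 + 80000 = 290000


4 groups:
HR, 130000
Legal, 120000
Marketing, 260000
Sales, 290000


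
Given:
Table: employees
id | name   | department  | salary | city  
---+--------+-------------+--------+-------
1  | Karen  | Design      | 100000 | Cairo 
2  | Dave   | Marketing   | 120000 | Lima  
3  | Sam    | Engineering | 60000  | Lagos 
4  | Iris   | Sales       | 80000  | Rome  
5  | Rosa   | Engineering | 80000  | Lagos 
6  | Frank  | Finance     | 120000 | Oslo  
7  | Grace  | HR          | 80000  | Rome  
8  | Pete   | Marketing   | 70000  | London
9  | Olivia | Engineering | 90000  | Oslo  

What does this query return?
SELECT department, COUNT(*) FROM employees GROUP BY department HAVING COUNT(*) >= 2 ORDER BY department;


Groups with count >= 2:
  Engineering: 3 -> PASS
  Marketing: 2 -> PASS
  Design: 1 -> filtered out
  Finance: 1 -> filtered out
  HR: 1 -> filtered out
  Sales: 1 -> filtered out


2 groups:
Engineering, 3
Marketing, 2


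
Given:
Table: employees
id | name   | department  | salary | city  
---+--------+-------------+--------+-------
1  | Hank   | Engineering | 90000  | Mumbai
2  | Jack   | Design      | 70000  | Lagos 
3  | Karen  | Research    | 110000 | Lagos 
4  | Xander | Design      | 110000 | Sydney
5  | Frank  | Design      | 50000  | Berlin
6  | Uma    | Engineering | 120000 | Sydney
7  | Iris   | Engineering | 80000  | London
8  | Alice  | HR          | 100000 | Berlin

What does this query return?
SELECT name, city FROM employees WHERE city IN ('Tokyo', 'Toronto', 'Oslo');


Filtering: city IN ('Tokyo', 'Toronto', 'Oslo')
Matching: 0 rows

Empty result set (0 rows)


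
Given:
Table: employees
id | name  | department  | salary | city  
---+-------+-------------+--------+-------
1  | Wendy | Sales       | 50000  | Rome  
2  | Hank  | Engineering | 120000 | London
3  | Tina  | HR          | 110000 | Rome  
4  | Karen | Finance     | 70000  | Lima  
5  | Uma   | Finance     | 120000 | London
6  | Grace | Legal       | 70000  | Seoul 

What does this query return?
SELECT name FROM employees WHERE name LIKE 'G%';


LIKE 'G%' matches names starting with 'G'
Matching: 1

1 rows:
Grace


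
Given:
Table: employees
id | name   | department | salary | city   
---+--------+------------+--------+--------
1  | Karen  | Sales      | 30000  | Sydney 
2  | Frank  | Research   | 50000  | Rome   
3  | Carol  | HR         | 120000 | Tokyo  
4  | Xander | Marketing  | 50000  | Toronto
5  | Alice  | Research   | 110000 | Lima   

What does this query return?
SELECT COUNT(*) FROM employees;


COUNT(*) counts all rows

5


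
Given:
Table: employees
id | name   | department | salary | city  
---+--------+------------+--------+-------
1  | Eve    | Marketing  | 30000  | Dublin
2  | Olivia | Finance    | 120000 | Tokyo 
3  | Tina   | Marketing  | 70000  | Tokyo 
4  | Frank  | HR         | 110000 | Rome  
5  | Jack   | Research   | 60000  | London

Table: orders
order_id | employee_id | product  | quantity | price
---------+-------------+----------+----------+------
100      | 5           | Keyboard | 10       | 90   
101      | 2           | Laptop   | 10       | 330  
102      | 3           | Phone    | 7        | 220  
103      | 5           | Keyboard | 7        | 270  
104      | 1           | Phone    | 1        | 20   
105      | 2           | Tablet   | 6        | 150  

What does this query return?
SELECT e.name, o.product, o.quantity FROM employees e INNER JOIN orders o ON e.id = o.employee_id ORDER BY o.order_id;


Joining employees.id = orders.employee_id:
  employee Jack (id=5) -> order Keyboard
  employee Olivia (id=2) -> order Laptop
  employee Tina (id=3) -> order Phone
  employee Jack (id=5) -> order Keyboard
  employee Eve (id=1) -> order Phone
  employee Olivia (id=2) -> order Tablet


6 rows:
Jack, Keyboard, 10
Olivia, Laptop, 10
Tina, Phone, 7
Jack, Keyboard, 7
Eve, Phone, 1
Olivia, Tablet, 6


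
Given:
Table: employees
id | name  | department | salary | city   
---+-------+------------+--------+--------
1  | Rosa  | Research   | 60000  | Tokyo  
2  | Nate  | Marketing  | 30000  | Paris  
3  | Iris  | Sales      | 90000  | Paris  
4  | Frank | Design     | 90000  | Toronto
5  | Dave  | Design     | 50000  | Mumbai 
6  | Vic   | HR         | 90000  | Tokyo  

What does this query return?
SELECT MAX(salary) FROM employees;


Salaries: 60000, 30000, 90000, 90000, 50000, 90000
MAX = 90000

90000


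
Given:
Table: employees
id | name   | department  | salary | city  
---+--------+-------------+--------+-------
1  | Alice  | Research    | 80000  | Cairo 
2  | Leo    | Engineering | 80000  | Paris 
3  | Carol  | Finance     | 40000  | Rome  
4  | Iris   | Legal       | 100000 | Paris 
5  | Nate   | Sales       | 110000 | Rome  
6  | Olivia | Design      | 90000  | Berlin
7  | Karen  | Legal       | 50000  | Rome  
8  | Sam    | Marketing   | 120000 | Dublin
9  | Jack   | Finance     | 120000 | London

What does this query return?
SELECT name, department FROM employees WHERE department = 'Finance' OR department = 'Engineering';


Filtering: department = 'Finance' OR 'Engineering'
Matching: 3 rows

3 rows:
Leo, Engineering
Carol, Finance
Jack, Finance


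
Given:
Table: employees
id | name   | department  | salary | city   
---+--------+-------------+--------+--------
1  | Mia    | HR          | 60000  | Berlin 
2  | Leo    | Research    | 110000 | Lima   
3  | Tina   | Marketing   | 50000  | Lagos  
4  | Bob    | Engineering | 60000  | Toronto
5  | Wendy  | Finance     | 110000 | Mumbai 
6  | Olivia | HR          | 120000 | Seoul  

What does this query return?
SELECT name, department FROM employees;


Projecting columns: name, department

6 rows:
Mia, HR
Leo, Research
Tina, Marketing
Bob, Engineering
Wendy, Finance
Olivia, HR


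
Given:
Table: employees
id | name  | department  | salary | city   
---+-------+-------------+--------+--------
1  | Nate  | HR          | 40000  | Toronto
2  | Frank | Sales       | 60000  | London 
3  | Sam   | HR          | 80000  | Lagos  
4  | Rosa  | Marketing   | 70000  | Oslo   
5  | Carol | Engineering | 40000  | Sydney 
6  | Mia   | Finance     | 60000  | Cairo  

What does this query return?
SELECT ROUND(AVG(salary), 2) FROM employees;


SUM(salary) = 350000
COUNT = 6
ROUND(AVG, 2) = ROUND(350000 / 6, 2) = 58333.33

58333.33


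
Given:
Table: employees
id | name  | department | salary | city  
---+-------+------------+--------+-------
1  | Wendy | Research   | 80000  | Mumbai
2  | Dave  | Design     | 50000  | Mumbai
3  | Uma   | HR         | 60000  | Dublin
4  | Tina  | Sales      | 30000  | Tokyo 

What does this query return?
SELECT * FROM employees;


SELECT * returns all 4 rows with all columns

4 rows:
1, Wendy, Research, 80000, Mumbai
2, Dave, Design, 50000, Mumbai
3, Uma, HR, 60000, Dublin
4, Tina, Sales, 30000, Tokyo


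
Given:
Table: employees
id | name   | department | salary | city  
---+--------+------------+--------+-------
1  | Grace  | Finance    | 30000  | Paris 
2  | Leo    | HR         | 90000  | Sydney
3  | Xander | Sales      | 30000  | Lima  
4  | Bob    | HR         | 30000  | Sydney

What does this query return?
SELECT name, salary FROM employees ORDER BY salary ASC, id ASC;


Sorting by salary ASC, then id ASC for ties

4 rows:
Grace, 30000
Xander, 30000
Bob, 30000
Leo, 90000


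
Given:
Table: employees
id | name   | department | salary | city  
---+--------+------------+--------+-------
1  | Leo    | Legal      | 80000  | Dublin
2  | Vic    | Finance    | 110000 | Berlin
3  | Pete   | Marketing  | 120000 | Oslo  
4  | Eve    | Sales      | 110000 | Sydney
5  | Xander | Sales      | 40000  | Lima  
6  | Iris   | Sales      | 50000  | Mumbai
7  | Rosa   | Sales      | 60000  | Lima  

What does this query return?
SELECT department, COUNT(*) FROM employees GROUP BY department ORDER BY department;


Assigning each row to its department group:
  Leo -> Legal
  Vic -> Finance
  Pete -> Marketing
  Eve -> Sales
  Xander -> Sales
  Iris -> Sales
  Rosa -> Sales


4 groups:
Finance, 1
Legal, 1
Marketing, 1
Sales, 4


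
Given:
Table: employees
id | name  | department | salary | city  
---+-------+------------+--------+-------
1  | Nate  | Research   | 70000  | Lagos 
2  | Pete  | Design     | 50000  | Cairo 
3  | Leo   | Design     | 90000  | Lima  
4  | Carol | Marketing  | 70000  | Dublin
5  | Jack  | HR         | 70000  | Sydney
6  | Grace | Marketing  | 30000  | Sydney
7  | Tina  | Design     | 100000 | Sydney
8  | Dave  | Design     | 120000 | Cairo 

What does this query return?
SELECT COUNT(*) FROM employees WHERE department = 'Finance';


Counting rows where department = 'Finance'


0


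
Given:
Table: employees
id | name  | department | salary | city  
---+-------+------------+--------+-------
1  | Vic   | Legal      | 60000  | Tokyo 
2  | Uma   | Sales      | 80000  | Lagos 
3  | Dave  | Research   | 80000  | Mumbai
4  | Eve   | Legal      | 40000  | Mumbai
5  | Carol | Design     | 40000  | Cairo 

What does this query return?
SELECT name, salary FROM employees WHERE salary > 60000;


Filtering: salary > 60000
Matching: 2 rows

2 rows:
Uma, 80000
Dave, 80000


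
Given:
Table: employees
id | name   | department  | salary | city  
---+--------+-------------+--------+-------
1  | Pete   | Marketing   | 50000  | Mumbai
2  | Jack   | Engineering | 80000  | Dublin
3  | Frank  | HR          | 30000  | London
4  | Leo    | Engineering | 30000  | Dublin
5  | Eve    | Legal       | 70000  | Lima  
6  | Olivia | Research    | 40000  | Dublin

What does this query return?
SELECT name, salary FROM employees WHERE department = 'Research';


Filtering: department = 'Research'
Matching rows: 1

1 rows:
Olivia, 40000


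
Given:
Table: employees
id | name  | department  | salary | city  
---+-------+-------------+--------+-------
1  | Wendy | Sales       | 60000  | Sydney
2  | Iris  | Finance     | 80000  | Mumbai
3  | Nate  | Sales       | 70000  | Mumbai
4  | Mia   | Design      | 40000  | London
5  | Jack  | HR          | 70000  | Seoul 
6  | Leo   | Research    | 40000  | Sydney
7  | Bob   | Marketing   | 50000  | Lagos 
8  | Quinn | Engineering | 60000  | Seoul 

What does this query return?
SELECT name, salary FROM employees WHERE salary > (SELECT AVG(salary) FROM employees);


Subquery: AVG(salary) = 58750.0
Filtering: salary > 58750.0
  Wendy (60000) -> MATCH
  Iris (80000) -> MATCH
  Nate (70000) -> MATCH
  Jack (70000) -> MATCH
  Quinn (60000) -> MATCH


5 rows:
Wendy, 60000
Iris, 80000
Nate, 70000
Jack, 70000
Quinn, 60000


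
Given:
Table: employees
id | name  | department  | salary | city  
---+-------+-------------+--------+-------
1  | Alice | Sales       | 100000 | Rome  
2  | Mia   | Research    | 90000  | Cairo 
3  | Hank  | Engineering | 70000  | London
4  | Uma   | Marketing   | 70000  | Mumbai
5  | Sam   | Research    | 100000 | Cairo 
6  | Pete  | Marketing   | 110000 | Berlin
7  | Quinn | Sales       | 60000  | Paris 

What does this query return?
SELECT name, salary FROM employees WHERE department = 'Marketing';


Filtering: department = 'Marketing'
Matching rows: 2

2 rows:
Uma, 70000
Pete, 110000


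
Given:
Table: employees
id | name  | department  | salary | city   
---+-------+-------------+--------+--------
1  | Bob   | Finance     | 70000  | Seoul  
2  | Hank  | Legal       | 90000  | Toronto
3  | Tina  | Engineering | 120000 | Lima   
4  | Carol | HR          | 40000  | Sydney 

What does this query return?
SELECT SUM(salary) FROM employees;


SUM(salary) = 70000 + 90000 + 120000 + 40000 = 320000

320000


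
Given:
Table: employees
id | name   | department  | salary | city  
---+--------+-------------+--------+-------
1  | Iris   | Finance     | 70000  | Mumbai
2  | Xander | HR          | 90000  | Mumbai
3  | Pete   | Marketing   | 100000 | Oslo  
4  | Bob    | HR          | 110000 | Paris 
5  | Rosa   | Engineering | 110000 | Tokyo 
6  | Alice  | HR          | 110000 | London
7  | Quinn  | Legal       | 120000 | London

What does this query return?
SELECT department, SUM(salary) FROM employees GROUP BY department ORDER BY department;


Summing salary within each department:
  Engineering: 110000 = 110000
  Finance: 70000 = 70000
  HR: 90000 + 110000 + 110000 = 310000
  Legal: 120000 = 120000
  Marketing: 100000 = 100000


5 groups:
Engineering, 110000
Finance, 70000
HR, 310000
Legal, 120000
Marketing, 100000


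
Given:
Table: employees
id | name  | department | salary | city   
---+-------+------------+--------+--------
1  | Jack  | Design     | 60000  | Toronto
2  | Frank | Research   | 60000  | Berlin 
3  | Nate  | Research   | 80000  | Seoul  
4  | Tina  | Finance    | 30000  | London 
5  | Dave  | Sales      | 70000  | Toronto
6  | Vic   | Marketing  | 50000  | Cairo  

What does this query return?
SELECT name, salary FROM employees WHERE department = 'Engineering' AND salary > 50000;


Filtering: department = 'Engineering' AND salary > 50000
Matching: 0 rows

Empty result set (0 rows)


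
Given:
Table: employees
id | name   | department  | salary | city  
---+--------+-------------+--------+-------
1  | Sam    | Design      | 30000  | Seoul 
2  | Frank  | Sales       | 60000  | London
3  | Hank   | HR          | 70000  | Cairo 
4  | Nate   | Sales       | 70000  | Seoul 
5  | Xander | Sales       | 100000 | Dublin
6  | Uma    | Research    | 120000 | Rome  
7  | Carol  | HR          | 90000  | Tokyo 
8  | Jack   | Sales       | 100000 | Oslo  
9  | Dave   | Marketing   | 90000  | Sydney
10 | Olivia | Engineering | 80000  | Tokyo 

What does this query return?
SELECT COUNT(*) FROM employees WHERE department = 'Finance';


Counting rows where department = 'Finance'


0


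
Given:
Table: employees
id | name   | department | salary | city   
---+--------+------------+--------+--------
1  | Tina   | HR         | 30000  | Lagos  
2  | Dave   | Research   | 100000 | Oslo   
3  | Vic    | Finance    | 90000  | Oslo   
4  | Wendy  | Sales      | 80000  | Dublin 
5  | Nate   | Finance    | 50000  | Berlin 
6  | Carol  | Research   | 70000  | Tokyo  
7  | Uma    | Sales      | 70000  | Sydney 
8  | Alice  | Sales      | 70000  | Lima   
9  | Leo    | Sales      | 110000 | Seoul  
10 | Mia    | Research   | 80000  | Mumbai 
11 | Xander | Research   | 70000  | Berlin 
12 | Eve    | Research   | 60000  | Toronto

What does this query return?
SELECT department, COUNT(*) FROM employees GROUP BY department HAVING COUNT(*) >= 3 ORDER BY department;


Groups with count >= 3:
  Research: 5 -> PASS
  Sales: 4 -> PASS
  Finance: 2 -> filtered out
  HR: 1 -> filtered out


2 groups:
Research, 5
Sales, 4


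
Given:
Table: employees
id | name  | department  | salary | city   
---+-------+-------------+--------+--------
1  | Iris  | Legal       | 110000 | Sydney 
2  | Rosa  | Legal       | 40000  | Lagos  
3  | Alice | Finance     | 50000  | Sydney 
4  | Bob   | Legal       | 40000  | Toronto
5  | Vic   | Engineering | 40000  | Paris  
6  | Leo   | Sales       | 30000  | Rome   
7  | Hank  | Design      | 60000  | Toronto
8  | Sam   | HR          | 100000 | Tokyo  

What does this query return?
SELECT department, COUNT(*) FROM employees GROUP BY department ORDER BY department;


Assigning each row to its department group:
  Iris -> Legal
  Rosa -> Legal
  Alice -> Finance
  Bob -> Legal
  Vic -> Engineering
  Leo -> Sales
  Hank -> Design
  Sam -> HR


6 groups:
Design, 1
Engineering, 1
Finance, 1
HR, 1
Legal, 3
Sales, 1


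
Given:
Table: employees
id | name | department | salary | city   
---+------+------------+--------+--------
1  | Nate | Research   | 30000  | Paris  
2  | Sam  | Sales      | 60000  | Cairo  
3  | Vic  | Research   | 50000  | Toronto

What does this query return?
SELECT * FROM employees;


SELECT * returns all 3 rows with all columns

3 rows:
1, Nate, Research, 30000, Paris
2, Sam, Sales, 60000, Cairo
3, Vic, Research, 50000, Toronto


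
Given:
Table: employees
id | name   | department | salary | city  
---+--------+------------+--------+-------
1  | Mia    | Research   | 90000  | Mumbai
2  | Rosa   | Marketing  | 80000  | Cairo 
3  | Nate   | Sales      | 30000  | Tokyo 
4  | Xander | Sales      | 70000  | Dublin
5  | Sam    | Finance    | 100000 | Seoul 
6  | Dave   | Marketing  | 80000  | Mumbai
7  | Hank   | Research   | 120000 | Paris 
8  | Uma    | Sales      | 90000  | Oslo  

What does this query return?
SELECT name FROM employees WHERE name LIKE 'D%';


LIKE 'D%' matches names starting with 'D'
Matching: 1

1 rows:
Dave


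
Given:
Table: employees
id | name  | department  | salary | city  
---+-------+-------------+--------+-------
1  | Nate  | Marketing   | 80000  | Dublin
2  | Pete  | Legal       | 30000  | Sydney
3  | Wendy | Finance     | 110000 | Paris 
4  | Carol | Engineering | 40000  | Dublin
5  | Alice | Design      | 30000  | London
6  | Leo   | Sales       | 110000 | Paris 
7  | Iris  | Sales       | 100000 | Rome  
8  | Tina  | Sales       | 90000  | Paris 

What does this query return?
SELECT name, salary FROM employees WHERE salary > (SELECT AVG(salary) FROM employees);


Subquery: AVG(salary) = 73750.0
Filtering: salary > 73750.0
  Nate (80000) -> MATCH
  Wendy (110000) -> MATCH
  Leo (110000) -> MATCH
  Iris (100000) -> MATCH
  Tina (90000) -> MATCH


5 rows:
Nate, 80000
Wendy, 110000
Leo, 110000
Iris, 100000
Tina, 90000


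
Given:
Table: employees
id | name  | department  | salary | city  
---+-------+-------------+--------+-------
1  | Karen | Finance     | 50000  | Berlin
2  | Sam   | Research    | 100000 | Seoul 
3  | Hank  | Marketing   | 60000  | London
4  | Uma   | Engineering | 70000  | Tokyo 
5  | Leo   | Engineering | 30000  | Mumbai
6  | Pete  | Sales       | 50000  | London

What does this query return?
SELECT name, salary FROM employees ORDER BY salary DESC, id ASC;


Sorting by salary DESC, then id ASC for ties

6 rows:
Sam, 100000
Uma, 70000
Hank, 60000
Karen, 50000
Pete, 50000
Leo, 30000


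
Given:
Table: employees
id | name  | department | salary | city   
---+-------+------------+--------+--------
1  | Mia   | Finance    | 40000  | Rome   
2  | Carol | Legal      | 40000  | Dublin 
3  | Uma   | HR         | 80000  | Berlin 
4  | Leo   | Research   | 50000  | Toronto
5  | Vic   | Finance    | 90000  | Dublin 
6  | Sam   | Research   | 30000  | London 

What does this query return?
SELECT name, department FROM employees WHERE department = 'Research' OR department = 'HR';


Filtering: department = 'Research' OR 'HR'
Matching: 3 rows

3 rows:
Uma, HR
Leo, Research
Sam, Research


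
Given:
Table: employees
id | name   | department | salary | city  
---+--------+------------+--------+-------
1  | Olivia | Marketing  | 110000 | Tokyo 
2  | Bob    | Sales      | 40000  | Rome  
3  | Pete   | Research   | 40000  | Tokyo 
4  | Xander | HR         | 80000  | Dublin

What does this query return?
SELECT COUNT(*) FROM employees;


COUNT(*) counts all rows

4


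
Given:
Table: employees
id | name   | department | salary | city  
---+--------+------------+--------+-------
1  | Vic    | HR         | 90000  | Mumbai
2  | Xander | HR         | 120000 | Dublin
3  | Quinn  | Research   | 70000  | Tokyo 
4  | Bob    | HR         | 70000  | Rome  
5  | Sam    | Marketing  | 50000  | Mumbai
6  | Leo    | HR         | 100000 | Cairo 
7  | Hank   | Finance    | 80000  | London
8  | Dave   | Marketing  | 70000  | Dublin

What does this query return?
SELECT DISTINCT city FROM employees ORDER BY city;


All 'city' values (row order): Mumbai, Dublin, Tokyo, Rome, Mumbai, Cairo, London, Dublin
Removing duplicates leaves 6 unique value(s).

6 values:
Cairo
Dublin
London
Mumbai
Rome
Tokyo


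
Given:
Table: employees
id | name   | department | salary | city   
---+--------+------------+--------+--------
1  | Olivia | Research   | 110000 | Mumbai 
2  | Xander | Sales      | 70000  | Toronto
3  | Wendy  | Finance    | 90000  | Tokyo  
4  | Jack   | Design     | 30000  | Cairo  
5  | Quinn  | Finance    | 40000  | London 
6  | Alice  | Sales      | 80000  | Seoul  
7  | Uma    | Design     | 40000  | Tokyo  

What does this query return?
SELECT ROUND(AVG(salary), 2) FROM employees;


SUM(salary) = 460000
COUNT = 7
ROUND(AVG, 2) = ROUND(460000 / 7, 2) = 65714.29

65714.29


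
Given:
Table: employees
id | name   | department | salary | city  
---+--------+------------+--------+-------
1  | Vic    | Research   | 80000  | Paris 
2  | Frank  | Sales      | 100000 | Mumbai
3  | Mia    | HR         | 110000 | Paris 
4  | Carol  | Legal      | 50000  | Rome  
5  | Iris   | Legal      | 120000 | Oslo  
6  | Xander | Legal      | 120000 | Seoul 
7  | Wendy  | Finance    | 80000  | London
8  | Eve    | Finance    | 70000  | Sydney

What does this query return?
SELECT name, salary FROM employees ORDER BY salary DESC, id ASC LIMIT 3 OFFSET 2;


Sort by salary DESC (id ASC tiebreak), then skip 2 and take 3
Rows 3 through 5

3 rows:
Mia, 110000
Frank, 100000
Vic, 80000


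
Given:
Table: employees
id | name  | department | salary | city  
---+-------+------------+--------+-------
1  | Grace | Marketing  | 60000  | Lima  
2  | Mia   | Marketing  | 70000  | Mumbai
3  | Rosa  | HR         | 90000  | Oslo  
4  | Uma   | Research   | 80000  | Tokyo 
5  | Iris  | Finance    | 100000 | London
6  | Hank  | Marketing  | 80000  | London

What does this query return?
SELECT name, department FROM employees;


Projecting columns: name, department

6 rows:
Grace, Marketing
Mia, Marketing
Rosa, HR
Uma, Research
Iris, Finance
Hank, Marketing


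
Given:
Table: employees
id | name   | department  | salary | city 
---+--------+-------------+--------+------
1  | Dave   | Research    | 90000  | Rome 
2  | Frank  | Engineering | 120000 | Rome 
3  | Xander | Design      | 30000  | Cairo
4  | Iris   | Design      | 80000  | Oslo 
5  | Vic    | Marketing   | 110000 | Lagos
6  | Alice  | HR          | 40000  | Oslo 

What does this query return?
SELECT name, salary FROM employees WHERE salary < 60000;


Filtering: salary < 60000
Matching: 2 rows

2 rows:
Xander, 30000
Alice, 40000


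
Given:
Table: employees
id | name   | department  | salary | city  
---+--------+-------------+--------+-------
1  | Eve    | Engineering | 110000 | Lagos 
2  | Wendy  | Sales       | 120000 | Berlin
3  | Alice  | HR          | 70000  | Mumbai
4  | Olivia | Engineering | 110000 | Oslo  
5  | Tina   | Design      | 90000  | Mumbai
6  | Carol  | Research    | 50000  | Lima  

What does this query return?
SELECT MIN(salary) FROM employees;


Salaries: 110000, 120000, 70000, 110000, 90000, 50000
MIN = 50000

50000


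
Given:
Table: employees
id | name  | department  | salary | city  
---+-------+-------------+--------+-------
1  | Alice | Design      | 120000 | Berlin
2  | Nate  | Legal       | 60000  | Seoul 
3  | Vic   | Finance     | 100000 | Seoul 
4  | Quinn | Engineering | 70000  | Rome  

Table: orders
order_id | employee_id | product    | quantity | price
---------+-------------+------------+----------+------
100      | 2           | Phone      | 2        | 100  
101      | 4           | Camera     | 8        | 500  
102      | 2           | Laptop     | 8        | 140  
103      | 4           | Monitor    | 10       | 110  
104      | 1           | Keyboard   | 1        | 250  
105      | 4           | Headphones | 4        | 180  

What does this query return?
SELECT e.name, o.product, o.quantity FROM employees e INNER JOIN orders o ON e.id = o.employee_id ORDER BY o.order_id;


Joining employees.id = orders.employee_id:
  employee Nate (id=2) -> order Phone
  employee Quinn (id=4) -> order Camera
  employee Nate (id=2) -> order Laptop
  employee Quinn (id=4) -> order Monitor
  employee Alice (id=1) -> order Keyboard
  employee Quinn (id=4) -> order Headphones


6 rows:
Nate, Phone, 2
Quinn, Camera, 8
Nate, Laptop, 8
Quinn, Monitor, 10
Alice, Keyboard, 1
Quinn, Headphones, 4


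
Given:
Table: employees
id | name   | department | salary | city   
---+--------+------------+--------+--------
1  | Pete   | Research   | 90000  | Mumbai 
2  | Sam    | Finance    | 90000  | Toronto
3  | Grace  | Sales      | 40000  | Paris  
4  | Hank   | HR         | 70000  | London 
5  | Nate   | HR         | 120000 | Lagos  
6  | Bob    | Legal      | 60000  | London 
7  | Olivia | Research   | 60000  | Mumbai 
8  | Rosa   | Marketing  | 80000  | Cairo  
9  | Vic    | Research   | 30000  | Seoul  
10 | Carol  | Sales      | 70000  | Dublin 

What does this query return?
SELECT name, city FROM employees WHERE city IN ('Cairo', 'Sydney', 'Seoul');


Filtering: city IN ('Cairo', 'Sydney', 'Seoul')
Matching: 2 rows

2 rows:
Rosa, Cairo
Vic, Seoul


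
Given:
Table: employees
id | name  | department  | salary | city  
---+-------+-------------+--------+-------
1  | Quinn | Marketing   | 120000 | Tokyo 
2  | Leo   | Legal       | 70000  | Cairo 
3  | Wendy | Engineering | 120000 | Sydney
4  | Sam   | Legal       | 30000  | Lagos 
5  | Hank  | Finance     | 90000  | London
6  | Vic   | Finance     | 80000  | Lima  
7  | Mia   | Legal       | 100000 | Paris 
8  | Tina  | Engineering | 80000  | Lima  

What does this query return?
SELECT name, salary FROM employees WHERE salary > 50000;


Filtering: salary > 50000
Matching: 7 rows

7 rows:
Quinn, 120000
Leo, 70000
Wendy, 120000
Hank, 90000
Vic, 80000
Mia, 100000
Tina, 80000


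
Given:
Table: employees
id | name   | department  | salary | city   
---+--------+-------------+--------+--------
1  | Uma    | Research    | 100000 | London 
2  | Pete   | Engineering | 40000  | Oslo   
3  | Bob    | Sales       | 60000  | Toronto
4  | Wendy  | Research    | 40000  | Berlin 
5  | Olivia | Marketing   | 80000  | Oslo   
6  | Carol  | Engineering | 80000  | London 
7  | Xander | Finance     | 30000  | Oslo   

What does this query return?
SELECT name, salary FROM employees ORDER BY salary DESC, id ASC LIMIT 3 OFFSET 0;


Sort by salary DESC (id ASC tiebreak), then skip 0 and take 3
Rows 1 through 3

3 rows:
Uma, 100000
Olivia, 80000
Carol, 80000


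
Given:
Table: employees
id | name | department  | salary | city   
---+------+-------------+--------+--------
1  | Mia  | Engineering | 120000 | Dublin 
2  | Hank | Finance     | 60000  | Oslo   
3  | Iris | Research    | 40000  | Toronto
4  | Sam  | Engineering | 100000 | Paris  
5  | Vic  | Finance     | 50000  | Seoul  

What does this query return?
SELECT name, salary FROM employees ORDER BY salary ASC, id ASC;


Sorting by salary ASC, then id ASC for ties

5 rows:
Iris, 40000
Vic, 50000
Hank, 60000
Sam, 100000
Mia, 120000


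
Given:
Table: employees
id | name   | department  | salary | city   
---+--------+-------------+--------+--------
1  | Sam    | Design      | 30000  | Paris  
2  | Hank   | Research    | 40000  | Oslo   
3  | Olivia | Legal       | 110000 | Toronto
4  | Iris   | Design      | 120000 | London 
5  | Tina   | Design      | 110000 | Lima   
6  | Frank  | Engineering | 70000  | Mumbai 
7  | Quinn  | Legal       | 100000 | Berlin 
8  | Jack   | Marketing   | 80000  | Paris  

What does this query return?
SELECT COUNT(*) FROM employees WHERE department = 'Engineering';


Counting rows where department = 'Engineering'
  Frank -> MATCH


1


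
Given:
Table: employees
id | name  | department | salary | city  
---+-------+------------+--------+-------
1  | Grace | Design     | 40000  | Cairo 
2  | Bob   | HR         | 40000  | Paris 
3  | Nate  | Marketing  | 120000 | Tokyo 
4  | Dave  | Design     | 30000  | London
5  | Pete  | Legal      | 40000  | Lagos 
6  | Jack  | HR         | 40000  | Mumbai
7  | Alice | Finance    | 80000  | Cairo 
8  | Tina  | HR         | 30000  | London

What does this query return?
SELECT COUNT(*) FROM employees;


COUNT(*) counts all rows

8


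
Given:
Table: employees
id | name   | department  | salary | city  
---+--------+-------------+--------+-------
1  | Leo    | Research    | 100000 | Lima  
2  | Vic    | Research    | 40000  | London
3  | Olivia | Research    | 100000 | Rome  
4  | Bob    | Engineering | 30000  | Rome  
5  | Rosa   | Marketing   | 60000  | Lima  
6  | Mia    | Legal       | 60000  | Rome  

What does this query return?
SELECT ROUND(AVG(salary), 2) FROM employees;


SUM(salary) = 390000
COUNT = 6
ROUND(AVG, 2) = ROUND(390000 / 6, 2) = 65000.0

65000.0


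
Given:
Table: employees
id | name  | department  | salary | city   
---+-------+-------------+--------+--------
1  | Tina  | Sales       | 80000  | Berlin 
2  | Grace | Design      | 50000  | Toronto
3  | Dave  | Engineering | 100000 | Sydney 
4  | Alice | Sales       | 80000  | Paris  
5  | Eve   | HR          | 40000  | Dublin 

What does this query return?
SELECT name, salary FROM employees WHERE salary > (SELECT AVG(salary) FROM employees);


Subquery: AVG(salary) = 70000.0
Filtering: salary > 70000.0
  Tina (80000) -> MATCH
  Dave (100000) -> MATCH
  Alice (80000) -> MATCH


3 rows:
Tina, 80000
Dave, 100000
Alice, 80000


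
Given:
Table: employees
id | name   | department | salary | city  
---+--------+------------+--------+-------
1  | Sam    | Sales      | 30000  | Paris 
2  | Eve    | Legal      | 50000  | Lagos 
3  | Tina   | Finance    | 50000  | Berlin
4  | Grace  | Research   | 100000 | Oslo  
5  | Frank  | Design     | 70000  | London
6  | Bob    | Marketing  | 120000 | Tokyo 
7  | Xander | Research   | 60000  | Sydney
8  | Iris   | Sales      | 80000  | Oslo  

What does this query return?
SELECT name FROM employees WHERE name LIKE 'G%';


LIKE 'G%' matches names starting with 'G'
Matching: 1

1 rows:
Grace


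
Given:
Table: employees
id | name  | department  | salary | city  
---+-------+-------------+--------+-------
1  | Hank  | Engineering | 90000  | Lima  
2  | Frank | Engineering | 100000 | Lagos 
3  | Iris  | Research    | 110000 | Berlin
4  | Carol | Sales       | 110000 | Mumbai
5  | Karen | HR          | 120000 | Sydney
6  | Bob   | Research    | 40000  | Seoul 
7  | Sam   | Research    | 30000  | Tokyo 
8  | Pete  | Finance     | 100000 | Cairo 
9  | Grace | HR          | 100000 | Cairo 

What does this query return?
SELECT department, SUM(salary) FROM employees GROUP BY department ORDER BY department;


Summing salary within each department:
  Engineering: 90000 + 100000 = 190000
  Finance: 100000 = 100000
  HR: 120000 + 100000 = 220000
  Research: 110000 + 40000 + 30000 = 180000
  Sales: 110000 = 110000


5 groups:
Engineering, 190000
Finance, 100000
HR, 220000
Research, 180000
Sales, 110000


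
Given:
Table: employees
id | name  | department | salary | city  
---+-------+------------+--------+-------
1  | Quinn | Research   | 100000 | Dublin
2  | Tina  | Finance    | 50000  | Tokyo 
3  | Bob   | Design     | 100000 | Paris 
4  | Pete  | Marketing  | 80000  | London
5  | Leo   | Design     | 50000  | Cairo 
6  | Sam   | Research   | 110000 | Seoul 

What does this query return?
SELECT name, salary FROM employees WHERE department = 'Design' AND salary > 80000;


Filtering: department = 'Design' AND salary > 80000
Matching: 1 rows

1 rows:
Bob, 100000


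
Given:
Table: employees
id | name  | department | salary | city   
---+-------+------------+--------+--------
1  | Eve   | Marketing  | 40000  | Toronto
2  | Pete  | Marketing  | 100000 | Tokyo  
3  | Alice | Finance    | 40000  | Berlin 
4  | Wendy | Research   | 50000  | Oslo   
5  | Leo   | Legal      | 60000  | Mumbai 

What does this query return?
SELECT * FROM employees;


SELECT * returns all 5 rows with all columns

5 rows:
1, Eve, Marketing, 40000, Toronto
2, Pete, Marketing, 100000, Tokyo
3, Alice, Finance, 40000, Berlin
4, Wendy, Research, 50000, Oslo
5, Leo, Legal, 60000, Mumbai


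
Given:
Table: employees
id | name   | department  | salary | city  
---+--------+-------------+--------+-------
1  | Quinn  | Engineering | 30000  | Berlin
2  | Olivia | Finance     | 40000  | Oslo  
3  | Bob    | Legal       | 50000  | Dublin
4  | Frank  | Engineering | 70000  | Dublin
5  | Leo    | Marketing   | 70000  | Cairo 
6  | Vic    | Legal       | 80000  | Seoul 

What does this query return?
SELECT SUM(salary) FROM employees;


SUM(salary) = 30000 + 40000 + 50000 + 70000 + 70000 + 80000 = 340000

340000


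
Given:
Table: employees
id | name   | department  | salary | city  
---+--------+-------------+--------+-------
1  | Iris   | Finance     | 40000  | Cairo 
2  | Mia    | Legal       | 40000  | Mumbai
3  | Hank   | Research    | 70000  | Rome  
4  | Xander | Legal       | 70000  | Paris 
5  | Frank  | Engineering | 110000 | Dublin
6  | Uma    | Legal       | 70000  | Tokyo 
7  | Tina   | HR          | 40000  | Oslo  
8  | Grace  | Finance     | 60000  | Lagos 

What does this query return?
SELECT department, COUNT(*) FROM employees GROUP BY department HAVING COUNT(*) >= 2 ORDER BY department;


Groups with count >= 2:
  Finance: 2 -> PASS
  Legal: 3 -> PASS
  Engineering: 1 -> filtered out
  HR: 1 -> filtered out
  Research: 1 -> filtered out


2 groups:
Finance, 2
Legal, 3


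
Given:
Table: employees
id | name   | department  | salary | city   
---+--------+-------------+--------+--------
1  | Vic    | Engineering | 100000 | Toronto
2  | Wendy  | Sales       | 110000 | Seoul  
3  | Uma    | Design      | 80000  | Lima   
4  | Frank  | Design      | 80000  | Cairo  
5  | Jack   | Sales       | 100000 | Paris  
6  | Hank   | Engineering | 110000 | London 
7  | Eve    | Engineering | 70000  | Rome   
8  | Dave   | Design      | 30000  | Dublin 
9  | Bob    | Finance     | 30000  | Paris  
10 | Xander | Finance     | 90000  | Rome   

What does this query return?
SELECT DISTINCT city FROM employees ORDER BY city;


All 'city' values (row order): Toronto, Seoul, Lima, Cairo, Paris, London, Rome, Dublin, Paris, Rome
Removing duplicates leaves 8 unique value(s).

8 values:
Cairo
Dublin
Lima
London
Paris
Rome
Seoul
Toronto


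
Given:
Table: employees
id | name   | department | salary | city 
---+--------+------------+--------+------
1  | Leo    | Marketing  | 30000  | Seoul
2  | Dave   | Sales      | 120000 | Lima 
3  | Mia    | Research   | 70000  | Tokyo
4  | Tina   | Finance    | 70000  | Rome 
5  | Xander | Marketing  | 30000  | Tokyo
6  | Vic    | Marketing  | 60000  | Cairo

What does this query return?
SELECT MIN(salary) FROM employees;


Salaries: 30000, 120000, 70000, 70000, 30000, 60000
MIN = 30000

30000


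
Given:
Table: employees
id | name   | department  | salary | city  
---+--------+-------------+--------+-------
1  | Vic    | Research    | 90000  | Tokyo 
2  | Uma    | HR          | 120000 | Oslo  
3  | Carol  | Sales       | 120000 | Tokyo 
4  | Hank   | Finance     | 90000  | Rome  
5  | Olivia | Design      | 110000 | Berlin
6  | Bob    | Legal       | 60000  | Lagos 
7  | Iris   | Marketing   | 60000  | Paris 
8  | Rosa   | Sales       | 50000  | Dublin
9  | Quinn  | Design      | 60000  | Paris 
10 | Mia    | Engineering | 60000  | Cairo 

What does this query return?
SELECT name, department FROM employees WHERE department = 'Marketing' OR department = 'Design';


Filtering: department = 'Marketing' OR 'Design'
Matching: 3 rows

3 rows:
Olivia, Design
Iris, Marketing
Quinn, Design
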